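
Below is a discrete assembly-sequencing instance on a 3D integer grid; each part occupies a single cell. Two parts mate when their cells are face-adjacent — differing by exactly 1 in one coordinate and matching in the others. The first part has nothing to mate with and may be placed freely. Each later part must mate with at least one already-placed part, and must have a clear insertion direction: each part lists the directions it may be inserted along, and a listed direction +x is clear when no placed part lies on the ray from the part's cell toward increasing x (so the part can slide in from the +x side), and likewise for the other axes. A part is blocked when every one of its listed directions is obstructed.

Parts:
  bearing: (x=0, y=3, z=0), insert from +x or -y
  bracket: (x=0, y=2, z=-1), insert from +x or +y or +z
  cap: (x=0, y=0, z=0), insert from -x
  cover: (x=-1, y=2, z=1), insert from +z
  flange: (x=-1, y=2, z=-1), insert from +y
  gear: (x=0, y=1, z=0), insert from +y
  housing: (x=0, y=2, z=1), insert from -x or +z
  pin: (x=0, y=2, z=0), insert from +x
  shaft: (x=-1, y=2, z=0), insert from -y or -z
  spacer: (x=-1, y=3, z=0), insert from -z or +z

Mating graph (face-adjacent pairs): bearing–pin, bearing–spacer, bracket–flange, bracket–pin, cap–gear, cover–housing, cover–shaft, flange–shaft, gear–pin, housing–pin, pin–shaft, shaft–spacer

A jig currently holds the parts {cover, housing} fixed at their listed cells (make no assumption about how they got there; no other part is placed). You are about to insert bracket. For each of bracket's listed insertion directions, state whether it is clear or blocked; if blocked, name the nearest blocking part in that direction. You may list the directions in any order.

+x: ray from bracket(0, 2, -1) has no placed part ⇒ clear
+y: ray from bracket(0, 2, -1) has no placed part ⇒ clear
+z: nearest on ray is housing@(0, 2, 1) ⇒ blocked

+x: clear; +y: clear; +z: blocked by housing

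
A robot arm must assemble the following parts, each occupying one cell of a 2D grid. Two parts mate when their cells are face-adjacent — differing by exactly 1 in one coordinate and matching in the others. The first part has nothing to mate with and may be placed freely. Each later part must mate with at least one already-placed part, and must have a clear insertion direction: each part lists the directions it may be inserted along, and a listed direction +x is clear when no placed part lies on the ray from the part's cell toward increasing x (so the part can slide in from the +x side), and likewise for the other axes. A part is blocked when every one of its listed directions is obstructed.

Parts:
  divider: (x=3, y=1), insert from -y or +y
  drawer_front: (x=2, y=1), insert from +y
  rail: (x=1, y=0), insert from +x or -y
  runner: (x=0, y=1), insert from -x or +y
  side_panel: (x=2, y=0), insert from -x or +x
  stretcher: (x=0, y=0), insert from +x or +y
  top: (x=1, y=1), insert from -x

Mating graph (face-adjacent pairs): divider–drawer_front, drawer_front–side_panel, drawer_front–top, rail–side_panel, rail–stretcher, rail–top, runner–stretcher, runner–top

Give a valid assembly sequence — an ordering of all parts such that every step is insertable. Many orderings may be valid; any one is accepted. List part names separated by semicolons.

divider; drawer_front; side_panel; top; rail; stretcher; runner

1. divider@(3, 1) [-y clear] — {divider}
2. drawer_front@(2, 1) [+y clear] — {divider, drawer_front}
3. side_panel@(2, 0) [-x clear] — {divider, drawer_front, side_panel}
4. top@(1, 1) [-x clear] — {divider, drawer_front, side_panel, top}
5. rail@(1, 0) [-y clear] — {divider, drawer_front, rail, side_panel, top}
6. stretcher@(0, 0) [+y clear] — {divider, drawer_front, rail, side_panel, stretcher, top}
7. runner@(0, 1) [-x clear] — {divider, drawer_front, rail, runner, side_panel, stretcher, top}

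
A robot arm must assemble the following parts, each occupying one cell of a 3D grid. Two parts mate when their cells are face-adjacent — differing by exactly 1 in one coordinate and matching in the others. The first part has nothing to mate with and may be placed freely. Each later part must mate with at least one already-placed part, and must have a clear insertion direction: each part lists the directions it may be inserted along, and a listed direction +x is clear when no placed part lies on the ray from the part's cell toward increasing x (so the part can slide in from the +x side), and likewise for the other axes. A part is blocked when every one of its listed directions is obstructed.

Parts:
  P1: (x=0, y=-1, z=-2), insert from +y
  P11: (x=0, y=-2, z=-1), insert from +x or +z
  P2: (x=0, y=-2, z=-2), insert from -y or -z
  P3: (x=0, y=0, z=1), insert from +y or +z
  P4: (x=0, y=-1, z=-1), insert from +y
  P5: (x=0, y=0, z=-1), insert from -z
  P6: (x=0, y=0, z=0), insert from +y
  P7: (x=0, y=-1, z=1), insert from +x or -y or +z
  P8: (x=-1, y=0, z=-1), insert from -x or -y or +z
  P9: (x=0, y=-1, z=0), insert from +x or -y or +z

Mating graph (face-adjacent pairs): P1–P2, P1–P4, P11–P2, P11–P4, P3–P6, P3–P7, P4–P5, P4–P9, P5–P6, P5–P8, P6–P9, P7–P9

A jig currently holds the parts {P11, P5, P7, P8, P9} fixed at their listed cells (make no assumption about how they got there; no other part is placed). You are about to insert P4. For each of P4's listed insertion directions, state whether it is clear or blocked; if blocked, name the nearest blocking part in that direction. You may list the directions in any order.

+y: blocked by P5

+y: nearest on ray is P5@(0, 0, -1) ⇒ blocked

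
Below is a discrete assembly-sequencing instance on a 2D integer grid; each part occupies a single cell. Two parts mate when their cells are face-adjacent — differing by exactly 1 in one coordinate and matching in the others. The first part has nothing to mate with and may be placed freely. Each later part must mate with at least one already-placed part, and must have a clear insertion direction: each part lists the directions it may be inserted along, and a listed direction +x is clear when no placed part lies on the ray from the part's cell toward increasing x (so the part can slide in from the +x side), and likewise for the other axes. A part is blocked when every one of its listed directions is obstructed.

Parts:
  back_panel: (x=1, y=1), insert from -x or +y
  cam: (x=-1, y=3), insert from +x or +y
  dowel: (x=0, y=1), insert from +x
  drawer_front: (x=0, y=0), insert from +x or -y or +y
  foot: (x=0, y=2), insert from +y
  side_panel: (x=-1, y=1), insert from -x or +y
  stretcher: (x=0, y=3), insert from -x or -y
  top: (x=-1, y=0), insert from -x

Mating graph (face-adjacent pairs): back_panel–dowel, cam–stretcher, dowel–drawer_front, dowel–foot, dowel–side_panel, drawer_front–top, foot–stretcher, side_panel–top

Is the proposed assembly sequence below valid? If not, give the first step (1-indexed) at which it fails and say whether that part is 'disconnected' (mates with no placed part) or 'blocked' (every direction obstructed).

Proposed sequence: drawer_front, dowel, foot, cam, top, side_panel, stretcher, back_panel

1. drawer_front@(0, 0) [+x clear] — {drawer_front}
2. dowel@(0, 1) [+x clear] — {dowel, drawer_front}
3. foot@(0, 2) [+y clear] — {dowel, drawer_front, foot}
4. cam@(-1, 3) — no placed neighbour ⇒ disconnected

Invalid at step 4 (disconnected)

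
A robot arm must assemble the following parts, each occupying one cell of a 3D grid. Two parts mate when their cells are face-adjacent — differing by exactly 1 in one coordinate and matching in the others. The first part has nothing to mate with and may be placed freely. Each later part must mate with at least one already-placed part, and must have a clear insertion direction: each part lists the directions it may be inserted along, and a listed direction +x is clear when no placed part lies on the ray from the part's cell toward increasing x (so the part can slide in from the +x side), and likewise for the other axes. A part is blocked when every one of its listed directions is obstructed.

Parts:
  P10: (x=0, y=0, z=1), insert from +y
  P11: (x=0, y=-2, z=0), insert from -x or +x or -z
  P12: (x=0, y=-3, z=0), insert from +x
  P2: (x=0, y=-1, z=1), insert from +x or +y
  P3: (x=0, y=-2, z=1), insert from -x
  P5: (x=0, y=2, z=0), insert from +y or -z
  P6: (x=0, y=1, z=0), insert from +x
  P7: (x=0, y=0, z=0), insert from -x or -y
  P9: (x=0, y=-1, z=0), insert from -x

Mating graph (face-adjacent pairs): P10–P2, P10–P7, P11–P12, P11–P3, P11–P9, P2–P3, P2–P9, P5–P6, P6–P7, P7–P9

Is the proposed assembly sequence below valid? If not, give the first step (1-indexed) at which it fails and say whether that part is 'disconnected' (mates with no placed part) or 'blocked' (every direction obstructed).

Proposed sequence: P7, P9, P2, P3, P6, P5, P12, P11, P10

1. P7@(0, 0, 0) [-x clear] — {P7}
2. P9@(0, -1, 0) [-x clear] — {P7, P9}
3. P2@(0, -1, 1) [+x clear] — {P2, P7, P9}
4. P3@(0, -2, 1) [-x clear] — {P2, P3, P7, P9}
5. P6@(0, 1, 0) [+x clear] — {P2, P3, P6, P7, P9}
6. P5@(0, 2, 0) [+y clear] — {P2, P3, P5, P6, P7, P9}
7. P12@(0, -3, 0) — no placed neighbour ⇒ disconnected

Invalid at step 7 (disconnected)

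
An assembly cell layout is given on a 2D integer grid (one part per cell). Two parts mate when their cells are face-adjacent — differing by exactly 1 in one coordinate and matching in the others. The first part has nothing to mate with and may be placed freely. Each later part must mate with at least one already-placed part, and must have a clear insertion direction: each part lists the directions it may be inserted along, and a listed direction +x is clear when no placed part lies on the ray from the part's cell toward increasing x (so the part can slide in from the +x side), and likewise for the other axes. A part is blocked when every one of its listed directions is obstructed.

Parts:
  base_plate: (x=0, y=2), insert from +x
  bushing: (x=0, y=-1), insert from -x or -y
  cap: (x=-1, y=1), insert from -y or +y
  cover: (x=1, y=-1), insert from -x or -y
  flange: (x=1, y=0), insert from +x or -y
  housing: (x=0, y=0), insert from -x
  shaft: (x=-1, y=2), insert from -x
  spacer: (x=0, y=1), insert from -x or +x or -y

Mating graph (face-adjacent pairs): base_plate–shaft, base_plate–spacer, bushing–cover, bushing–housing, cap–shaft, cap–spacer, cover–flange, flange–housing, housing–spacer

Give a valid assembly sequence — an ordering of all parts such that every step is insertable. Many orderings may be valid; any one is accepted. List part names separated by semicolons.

1. bushing@(0, -1) [-x clear] — {bushing}
2. housing@(0, 0) [-x clear] — {bushing, housing}
3. flange@(1, 0) [+x clear] — {bushing, flange, housing}
4. spacer@(0, 1) [-x clear] — {bushing, flange, housing, spacer}
5. base_plate@(0, 2) [+x clear] — {base_plate, bushing, flange, housing, spacer}
6. cover@(1, -1) [-y clear] — {base_plate, bushing, cover, flange, housing, spacer}
7. cap@(-1, 1) [-y clear] — {base_plate, bushing, cap, cover, flange, housing, spacer}
8. shaft@(-1, 2) [-x clear] — {base_plate, bushing, cap, cover, flange, housing, shaft, spacer}

bushing; housing; flange; spacer; base_plate; cover; cap; shaft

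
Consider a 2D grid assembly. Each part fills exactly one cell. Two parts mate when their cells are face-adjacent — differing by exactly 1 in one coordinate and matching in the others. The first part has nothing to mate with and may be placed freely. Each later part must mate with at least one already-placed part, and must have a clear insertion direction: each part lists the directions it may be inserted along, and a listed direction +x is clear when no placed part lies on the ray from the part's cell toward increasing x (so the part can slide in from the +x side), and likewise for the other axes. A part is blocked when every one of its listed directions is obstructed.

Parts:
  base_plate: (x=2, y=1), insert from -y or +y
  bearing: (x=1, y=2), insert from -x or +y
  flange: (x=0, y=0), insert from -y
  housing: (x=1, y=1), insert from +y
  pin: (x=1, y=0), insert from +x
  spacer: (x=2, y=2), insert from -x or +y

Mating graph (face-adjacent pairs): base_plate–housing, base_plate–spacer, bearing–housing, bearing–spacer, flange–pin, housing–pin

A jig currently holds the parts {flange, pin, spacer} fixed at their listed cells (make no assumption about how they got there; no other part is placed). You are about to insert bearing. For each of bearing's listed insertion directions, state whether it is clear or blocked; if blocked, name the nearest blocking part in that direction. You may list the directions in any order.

+y: clear; -x: clear

-x: ray from bearing(1, 2) has no placed part ⇒ clear
+y: ray from bearing(1, 2) has no placed part ⇒ clear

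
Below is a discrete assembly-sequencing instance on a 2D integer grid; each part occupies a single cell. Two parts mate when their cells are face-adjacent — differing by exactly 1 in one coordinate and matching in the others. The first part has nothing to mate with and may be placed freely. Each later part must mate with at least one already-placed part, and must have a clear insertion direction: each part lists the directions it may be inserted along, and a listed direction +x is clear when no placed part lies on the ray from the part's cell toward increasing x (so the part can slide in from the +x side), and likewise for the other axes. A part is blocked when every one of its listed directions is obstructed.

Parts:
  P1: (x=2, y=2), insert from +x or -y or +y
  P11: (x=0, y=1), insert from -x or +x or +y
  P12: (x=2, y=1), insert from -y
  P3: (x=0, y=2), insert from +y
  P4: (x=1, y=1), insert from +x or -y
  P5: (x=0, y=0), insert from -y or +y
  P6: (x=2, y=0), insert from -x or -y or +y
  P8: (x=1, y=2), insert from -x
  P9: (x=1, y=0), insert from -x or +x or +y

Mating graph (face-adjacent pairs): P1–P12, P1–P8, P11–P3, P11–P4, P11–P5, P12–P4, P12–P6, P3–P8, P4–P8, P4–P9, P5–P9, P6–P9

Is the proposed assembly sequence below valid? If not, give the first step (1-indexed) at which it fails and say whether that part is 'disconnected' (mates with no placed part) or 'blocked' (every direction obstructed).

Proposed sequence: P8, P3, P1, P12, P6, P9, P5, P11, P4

Invalid at step 9 (blocked)

1. P8@(1, 2) [-x clear] — {P8}
2. P3@(0, 2) [+y clear] — {P3, P8}
3. P1@(2, 2) [+x clear] — {P1, P3, P8}
4. P12@(2, 1) [-y clear] — {P1, P12, P3, P8}
5. P6@(2, 0) [-x clear] — {P1, P12, P3, P6, P8}
6. P9@(1, 0) [-x clear] — {P1, P12, P3, P6, P8, P9}
7. P5@(0, 0) [-y clear] — {P1, P12, P3, P5, P6, P8, P9}
8. P11@(0, 1) [-x clear] — {P1, P11, P12, P3, P5, P6, P8, P9}
9. P4@(1, 1) — +x/-y all obstructed ⇒ blocked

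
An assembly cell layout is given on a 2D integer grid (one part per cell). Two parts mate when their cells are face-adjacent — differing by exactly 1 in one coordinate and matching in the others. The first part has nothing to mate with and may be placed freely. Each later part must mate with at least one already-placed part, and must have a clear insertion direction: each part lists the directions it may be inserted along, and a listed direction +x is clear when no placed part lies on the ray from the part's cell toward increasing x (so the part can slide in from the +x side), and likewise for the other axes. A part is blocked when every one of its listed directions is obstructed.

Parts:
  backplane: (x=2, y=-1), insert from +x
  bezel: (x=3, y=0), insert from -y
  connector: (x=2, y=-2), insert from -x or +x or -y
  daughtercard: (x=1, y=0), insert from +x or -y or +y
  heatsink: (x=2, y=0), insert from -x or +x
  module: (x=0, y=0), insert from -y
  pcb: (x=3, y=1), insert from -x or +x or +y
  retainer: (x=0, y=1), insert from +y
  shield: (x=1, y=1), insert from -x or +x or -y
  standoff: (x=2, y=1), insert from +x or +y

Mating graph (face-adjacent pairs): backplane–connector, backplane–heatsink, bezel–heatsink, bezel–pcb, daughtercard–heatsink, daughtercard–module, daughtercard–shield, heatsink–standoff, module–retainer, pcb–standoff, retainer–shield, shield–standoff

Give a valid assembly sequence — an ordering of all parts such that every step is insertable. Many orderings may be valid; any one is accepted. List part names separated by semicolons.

1. retainer@(0, 1) [+y clear] — {retainer}
2. shield@(1, 1) [+x clear] — {retainer, shield}
3. standoff@(2, 1) [+x clear] — {retainer, shield, standoff}
4. heatsink@(2, 0) [-x clear] — {heatsink, retainer, shield, standoff}
5. bezel@(3, 0) [-y clear] — {bezel, heatsink, retainer, shield, standoff}
6. module@(0, 0) [-y clear] — {bezel, heatsink, module, retainer, shield, standoff}
7. pcb@(3, 1) [+x clear] — {bezel, heatsink, module, pcb, retainer, shield, standoff}
8. daughtercard@(1, 0) [-y clear] — {bezel, daughtercard, heatsink, module, pcb, retainer, shield, standoff}
9. backplane@(2, -1) [+x clear] — {backplane, bezel, daughtercard, heatsink, module, pcb, retainer, shield, standoff}
10. connector@(2, -2) [-x clear] — {backplane, bezel, connector, daughtercard, heatsink, module, pcb, retainer, shield, standoff}

retainer; shield; standoff; heatsink; bezel; module; pcb; daughtercard; backplane; connector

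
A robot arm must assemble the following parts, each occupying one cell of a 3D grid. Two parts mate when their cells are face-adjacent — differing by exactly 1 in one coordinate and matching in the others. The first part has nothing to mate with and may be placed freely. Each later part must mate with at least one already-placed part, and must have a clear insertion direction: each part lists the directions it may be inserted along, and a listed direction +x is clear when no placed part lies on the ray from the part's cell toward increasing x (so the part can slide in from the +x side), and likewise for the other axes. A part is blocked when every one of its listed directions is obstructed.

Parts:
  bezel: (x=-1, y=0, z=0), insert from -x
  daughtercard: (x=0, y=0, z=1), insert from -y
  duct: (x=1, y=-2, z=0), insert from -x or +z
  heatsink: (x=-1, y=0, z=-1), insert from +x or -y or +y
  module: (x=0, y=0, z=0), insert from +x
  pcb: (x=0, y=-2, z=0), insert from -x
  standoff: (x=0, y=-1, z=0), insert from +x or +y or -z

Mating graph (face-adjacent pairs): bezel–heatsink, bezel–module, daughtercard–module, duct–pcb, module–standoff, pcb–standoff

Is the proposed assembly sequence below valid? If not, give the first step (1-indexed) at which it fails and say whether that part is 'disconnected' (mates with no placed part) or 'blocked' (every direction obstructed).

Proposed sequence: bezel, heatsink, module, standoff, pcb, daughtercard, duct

1. bezel@(-1, 0, 0) [-x clear] — {bezel}
2. heatsink@(-1, 0, -1) [+x clear] — {bezel, heatsink}
3. module@(0, 0, 0) [+x clear] — {bezel, heatsink, module}
4. standoff@(0, -1, 0) [+x clear] — {bezel, heatsink, module, standoff}
5. pcb@(0, -2, 0) [-x clear] — {bezel, heatsink, module, pcb, standoff}
6. daughtercard@(0, 0, 1) [-y clear] — {bezel, daughtercard, heatsink, module, pcb, standoff}
7. duct@(1, -2, 0) [+z clear] — {bezel, daughtercard, duct, heatsink, module, pcb, standoff}

Valid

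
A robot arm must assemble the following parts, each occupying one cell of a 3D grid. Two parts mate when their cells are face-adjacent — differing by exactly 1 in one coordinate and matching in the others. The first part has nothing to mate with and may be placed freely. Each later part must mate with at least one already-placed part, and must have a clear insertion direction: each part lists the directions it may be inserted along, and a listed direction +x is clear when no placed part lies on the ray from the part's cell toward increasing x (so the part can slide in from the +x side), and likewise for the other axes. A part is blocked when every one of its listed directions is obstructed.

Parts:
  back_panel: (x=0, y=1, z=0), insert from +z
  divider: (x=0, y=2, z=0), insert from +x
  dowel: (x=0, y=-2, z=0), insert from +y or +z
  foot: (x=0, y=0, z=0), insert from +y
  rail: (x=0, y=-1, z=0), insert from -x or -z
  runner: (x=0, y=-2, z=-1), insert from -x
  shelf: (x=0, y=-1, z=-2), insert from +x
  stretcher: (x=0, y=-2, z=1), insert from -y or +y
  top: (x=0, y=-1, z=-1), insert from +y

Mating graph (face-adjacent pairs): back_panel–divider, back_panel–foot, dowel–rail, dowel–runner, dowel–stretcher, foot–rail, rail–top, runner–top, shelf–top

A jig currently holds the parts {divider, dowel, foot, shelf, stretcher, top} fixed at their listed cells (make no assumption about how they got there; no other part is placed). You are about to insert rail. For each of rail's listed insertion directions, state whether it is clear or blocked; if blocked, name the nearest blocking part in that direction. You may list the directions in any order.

-x: ray from rail(0, -1, 0) has no placed part ⇒ clear
-z: nearest on ray is top@(0, -1, -1) ⇒ blocked

-x: clear; -z: blocked by top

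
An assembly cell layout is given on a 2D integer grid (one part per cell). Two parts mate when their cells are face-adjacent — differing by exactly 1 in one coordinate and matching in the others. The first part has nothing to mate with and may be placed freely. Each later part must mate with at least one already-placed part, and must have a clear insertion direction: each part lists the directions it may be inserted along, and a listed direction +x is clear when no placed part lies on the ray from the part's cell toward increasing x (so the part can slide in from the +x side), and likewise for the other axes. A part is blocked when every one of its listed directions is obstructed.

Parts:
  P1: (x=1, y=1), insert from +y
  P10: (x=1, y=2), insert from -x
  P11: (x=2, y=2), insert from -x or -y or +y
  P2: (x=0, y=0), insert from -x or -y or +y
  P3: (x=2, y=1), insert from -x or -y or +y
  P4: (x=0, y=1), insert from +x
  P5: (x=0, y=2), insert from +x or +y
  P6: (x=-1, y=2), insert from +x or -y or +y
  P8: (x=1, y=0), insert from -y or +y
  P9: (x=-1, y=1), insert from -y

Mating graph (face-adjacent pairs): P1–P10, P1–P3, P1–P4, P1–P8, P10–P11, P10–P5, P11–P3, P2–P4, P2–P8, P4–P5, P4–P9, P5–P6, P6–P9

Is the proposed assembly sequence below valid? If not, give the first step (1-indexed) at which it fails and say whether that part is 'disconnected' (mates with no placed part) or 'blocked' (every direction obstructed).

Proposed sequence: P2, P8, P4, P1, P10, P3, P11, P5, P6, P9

1. P2@(0, 0) [-x clear] — {P2}
2. P8@(1, 0) [-y clear] — {P2, P8}
3. P4@(0, 1) [+x clear] — {P2, P4, P8}
4. P1@(1, 1) [+y clear] — {P1, P2, P4, P8}
5. P10@(1, 2) [-x clear] — {P1, P10, P2, P4, P8}
6. P3@(2, 1) [-y clear] — {P1, P10, P2, P3, P4, P8}
7. P11@(2, 2) [+y clear] — {P1, P10, P11, P2, P3, P4, P8}
8. P5@(0, 2) [+y clear] — {P1, P10, P11, P2, P3, P4, P5, P8}
9. P6@(-1, 2) [-y clear] — {P1, P10, P11, P2, P3, P4, P5, P6, P8}
10. P9@(-1, 1) [-y clear] — {P1, P10, P11, P2, P3, P4, P5, P6, P8, P9}

Valid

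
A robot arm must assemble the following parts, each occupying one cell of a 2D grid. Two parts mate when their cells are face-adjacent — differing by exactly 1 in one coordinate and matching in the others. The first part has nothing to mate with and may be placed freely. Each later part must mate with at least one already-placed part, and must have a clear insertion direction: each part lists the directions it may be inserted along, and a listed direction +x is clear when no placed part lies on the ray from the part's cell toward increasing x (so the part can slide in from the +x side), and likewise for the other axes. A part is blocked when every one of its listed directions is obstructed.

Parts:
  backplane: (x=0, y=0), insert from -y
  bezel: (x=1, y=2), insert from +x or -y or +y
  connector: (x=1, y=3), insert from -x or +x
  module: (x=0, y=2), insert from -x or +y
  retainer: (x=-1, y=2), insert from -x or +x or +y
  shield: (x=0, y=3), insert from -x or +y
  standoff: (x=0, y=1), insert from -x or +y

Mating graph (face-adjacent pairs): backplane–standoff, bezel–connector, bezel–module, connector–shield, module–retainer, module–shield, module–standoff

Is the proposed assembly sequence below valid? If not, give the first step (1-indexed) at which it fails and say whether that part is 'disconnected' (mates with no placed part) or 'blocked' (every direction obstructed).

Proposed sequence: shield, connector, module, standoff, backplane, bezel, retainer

Valid

1. shield@(0, 3) [-x clear] — {shield}
2. connector@(1, 3) [+x clear] — {connector, shield}
3. module@(0, 2) [-x clear] — {connector, module, shield}
4. standoff@(0, 1) [-x clear] — {connector, module, shield, standoff}
5. backplane@(0, 0) [-y clear] — {backplane, connector, module, shield, standoff}
6. bezel@(1, 2) [+x clear] — {backplane, bezel, connector, module, shield, standoff}
7. retainer@(-1, 2) [-x clear] — {backplane, bezel, connector, module, retainer, shield, standoff}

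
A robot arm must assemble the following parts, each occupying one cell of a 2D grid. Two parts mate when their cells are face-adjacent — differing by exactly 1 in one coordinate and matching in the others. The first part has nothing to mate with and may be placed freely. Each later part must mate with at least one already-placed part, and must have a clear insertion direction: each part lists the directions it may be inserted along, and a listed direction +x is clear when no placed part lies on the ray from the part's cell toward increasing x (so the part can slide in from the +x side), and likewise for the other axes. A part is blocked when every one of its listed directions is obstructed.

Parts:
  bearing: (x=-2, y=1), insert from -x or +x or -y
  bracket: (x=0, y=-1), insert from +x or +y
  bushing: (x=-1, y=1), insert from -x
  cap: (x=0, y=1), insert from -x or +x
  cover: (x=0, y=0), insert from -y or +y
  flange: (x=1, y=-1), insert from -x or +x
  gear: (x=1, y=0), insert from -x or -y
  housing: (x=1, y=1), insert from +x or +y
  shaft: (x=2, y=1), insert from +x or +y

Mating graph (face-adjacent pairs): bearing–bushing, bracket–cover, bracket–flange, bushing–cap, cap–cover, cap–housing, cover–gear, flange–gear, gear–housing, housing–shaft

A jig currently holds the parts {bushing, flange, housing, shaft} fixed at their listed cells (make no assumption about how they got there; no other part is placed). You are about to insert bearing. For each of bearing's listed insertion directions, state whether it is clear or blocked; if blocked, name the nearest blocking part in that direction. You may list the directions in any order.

+x: blocked by bushing; -x: clear; -y: clear

-x: ray from bearing(-2, 1) has no placed part ⇒ clear
+x: nearest on ray is bushing@(-1, 1) ⇒ blocked
-y: ray from bearing(-2, 1) has no placed part ⇒ clear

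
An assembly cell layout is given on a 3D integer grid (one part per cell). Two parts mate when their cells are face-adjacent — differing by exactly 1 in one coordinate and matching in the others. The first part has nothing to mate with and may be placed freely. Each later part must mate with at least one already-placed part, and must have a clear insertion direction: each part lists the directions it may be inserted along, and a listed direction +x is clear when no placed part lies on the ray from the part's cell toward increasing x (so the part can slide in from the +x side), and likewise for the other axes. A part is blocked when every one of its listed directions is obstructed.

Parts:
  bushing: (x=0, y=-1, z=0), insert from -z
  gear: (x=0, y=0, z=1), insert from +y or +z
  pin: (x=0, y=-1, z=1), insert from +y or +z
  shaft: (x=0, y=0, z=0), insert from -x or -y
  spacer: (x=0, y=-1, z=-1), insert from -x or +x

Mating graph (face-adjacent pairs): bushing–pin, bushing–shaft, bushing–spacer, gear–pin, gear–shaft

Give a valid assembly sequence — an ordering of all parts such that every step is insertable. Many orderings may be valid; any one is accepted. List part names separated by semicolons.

1. bushing@(0, -1, 0) [-z clear] — {bushing}
2. pin@(0, -1, 1) [+y clear] — {bushing, pin}
3. gear@(0, 0, 1) [+y clear] — {bushing, gear, pin}
4. shaft@(0, 0, 0) [-x clear] — {bushing, gear, pin, shaft}
5. spacer@(0, -1, -1) [-x clear] — {bushing, gear, pin, shaft, spacer}

bushing; pin; gear; shaft; spacer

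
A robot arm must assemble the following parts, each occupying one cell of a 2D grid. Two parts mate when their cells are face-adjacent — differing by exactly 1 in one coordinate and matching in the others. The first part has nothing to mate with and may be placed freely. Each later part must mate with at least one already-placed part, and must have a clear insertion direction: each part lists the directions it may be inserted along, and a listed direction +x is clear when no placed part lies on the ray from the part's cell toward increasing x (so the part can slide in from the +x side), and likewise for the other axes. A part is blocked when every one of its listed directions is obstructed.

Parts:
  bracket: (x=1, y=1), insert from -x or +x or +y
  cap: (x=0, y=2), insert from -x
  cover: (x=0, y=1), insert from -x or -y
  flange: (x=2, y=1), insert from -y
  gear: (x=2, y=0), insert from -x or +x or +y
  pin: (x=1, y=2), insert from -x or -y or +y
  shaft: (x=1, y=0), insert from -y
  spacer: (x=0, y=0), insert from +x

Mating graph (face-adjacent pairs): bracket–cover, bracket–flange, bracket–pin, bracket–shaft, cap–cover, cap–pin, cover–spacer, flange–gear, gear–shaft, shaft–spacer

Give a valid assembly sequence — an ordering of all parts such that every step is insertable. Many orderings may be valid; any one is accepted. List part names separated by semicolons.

spacer; cover; cap; shaft; bracket; flange; gear; pin

1. spacer@(0, 0) [+x clear] — {spacer}
2. cover@(0, 1) [-x clear] — {cover, spacer}
3. cap@(0, 2) [-x clear] — {cap, cover, spacer}
4. shaft@(1, 0) [-y clear] — {cap, cover, shaft, spacer}
5. bracket@(1, 1) [+x clear] — {bracket, cap, cover, shaft, spacer}
6. flange@(2, 1) [-y clear] — {bracket, cap, cover, flange, shaft, spacer}
7. gear@(2, 0) [+x clear] — {bracket, cap, cover, flange, gear, shaft, spacer}
8. pin@(1, 2) [+y clear] — {bracket, cap, cover, flange, gear, pin, shaft, spacer}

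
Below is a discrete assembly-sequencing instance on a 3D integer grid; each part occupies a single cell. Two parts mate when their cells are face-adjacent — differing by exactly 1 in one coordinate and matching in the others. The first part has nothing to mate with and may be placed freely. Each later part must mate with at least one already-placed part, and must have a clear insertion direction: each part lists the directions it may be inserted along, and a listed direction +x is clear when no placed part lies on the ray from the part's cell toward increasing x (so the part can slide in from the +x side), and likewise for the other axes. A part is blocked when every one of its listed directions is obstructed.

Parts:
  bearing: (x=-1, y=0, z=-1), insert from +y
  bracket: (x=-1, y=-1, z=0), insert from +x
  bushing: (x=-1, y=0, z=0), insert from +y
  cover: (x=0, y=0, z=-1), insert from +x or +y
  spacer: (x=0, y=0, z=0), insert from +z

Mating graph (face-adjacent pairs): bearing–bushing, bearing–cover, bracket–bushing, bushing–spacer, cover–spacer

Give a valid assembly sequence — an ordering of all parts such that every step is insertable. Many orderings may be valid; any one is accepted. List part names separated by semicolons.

spacer; cover; bearing; bushing; bracket

1. spacer@(0, 0, 0) [+z clear] — {spacer}
2. cover@(0, 0, -1) [+x clear] — {cover, spacer}
3. bearing@(-1, 0, -1) [+y clear] — {bearing, cover, spacer}
4. bushing@(-1, 0, 0) [+y clear] — {bearing, bushing, cover, spacer}
5. bracket@(-1, -1, 0) [+x clear] — {bearing, bracket, bushing, cover, spacer}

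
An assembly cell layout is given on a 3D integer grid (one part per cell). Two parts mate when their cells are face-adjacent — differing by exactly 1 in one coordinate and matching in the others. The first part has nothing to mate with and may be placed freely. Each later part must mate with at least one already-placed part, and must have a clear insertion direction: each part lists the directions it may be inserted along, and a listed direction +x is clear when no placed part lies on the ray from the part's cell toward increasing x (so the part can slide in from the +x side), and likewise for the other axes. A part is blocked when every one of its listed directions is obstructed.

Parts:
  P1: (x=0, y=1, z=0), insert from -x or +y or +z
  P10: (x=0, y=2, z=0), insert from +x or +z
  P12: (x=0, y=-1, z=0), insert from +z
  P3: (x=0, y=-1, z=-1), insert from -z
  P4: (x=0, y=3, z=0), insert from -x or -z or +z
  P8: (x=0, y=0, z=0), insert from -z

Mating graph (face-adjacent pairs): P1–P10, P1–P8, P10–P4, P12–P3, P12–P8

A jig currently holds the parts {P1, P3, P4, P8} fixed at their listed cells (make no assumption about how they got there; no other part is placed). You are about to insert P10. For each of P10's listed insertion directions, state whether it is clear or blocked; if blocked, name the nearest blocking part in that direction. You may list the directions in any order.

+x: ray from P10(0, 2, 0) has no placed part ⇒ clear
+z: ray from P10(0, 2, 0) has no placed part ⇒ clear

+x: clear; +z: clear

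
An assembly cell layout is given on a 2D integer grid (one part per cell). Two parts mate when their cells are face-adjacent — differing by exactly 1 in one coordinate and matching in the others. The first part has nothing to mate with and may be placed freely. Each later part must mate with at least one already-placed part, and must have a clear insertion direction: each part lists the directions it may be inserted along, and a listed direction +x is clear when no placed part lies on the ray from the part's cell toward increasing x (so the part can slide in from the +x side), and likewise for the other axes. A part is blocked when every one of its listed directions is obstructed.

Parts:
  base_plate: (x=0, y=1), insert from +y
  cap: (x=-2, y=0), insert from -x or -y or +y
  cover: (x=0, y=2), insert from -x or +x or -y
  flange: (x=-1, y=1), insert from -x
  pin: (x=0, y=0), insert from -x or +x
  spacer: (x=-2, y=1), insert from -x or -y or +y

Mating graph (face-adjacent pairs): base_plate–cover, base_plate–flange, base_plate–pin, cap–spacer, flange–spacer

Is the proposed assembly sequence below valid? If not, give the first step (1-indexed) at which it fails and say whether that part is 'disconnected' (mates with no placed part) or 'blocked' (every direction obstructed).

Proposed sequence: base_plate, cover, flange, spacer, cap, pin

1. base_plate@(0, 1) [+y clear] — {base_plate}
2. cover@(0, 2) [-x clear] — {base_plate, cover}
3. flange@(-1, 1) [-x clear] — {base_plate, cover, flange}
4. spacer@(-2, 1) [-x clear] — {base_plate, cover, flange, spacer}
5. cap@(-2, 0) [-x clear] — {base_plate, cap, cover, flange, spacer}
6. pin@(0, 0) [+x clear] — {base_plate, cap, cover, flange, pin, spacer}

Valid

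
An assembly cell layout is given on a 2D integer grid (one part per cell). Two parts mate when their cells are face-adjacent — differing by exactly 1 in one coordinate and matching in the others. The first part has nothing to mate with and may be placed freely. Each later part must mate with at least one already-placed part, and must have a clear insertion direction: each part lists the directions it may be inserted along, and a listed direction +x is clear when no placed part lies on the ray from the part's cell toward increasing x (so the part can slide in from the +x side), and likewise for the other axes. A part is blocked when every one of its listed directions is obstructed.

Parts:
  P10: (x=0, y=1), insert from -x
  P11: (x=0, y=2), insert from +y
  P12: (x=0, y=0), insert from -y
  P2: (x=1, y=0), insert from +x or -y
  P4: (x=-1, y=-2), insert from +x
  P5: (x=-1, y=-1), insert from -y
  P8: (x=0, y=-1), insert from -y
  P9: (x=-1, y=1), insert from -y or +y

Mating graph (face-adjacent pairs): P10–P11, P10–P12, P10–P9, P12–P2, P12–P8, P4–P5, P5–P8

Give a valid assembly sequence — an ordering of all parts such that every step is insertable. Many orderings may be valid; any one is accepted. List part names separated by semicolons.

1. P2@(1, 0) [+x clear] — {P2}
2. P12@(0, 0) [-y clear] — {P12, P2}
3. P10@(0, 1) [-x clear] — {P10, P12, P2}
4. P9@(-1, 1) [-y clear] — {P10, P12, P2, P9}
5. P11@(0, 2) [+y clear] — {P10, P11, P12, P2, P9}
6. P8@(0, -1) [-y clear] — {P10, P11, P12, P2, P8, P9}
7. P5@(-1, -1) [-y clear] — {P10, P11, P12, P2, P5, P8, P9}
8. P4@(-1, -2) [+x clear] — {P10, P11, P12, P2, P4, P5, P8, P9}

P2; P12; P10; P9; P11; P8; P5; P4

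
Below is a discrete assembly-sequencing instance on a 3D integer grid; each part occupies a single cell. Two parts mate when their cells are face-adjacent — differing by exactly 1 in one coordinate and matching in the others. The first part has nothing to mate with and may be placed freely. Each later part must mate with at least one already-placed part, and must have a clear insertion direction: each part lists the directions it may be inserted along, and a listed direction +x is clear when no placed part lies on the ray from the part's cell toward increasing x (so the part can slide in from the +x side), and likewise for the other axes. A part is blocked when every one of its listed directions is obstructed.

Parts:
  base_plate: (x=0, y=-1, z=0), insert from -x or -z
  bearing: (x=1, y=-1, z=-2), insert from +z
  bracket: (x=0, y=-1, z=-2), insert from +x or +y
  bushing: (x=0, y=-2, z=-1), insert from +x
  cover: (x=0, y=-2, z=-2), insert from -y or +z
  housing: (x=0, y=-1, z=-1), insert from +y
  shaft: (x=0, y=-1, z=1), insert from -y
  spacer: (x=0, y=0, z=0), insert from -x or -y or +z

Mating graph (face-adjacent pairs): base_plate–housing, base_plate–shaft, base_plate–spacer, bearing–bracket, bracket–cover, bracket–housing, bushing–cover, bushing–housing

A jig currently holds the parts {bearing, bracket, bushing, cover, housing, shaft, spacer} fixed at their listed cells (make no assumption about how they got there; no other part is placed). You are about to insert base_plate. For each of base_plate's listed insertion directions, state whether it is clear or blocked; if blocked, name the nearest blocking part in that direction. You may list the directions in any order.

-x: ray from base_plate(0, -1, 0) has no placed part ⇒ clear
-z: nearest on ray is housing@(0, -1, -1) ⇒ blocked

-x: clear; -z: blocked by housing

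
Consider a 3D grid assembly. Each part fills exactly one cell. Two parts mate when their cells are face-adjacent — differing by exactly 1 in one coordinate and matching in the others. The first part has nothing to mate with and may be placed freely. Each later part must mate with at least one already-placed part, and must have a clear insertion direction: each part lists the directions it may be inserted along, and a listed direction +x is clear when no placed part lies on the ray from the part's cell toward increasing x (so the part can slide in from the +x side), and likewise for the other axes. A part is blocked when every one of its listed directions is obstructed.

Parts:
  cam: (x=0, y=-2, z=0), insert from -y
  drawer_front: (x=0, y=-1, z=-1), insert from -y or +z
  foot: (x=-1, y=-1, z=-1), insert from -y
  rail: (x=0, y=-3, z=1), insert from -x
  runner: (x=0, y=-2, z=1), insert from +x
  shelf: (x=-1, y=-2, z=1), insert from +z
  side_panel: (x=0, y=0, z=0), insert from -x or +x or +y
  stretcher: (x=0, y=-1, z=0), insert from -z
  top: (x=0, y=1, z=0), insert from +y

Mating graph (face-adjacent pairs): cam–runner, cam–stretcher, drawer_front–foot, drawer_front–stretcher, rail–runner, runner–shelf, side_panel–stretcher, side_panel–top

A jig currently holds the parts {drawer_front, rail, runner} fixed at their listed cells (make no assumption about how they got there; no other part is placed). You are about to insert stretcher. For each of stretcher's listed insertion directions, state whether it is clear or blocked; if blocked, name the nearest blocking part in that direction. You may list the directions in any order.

-z: blocked by drawer_front

-z: nearest on ray is drawer_front@(0, -1, -1) ⇒ blocked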